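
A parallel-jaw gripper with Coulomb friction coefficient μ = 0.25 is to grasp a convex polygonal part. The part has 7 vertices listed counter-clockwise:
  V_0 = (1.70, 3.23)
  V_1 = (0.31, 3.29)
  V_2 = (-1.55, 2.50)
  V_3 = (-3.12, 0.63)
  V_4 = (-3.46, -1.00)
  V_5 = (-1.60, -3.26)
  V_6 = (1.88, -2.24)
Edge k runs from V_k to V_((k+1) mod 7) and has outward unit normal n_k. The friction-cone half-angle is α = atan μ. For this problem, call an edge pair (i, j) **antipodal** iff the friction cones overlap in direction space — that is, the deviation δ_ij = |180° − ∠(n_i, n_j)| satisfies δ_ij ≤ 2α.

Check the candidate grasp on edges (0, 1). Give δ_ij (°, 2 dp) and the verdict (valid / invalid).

δ = 154.52°, invalid

α = atan 0.25 = 14.04°;  2α = 28.07°
edge 0: e_0 = (-1.39, +0.06);  n_0 = (+0.0431, +0.9991)
edge 1: e_1 = (-1.86, -0.79);  n_1 = (-0.3909, +0.9204)
∠(n_0, n_1) = 25.48°
δ = |180° − 25.48°| = 154.52°
154.52° > 2α = 28.07°  →  invalid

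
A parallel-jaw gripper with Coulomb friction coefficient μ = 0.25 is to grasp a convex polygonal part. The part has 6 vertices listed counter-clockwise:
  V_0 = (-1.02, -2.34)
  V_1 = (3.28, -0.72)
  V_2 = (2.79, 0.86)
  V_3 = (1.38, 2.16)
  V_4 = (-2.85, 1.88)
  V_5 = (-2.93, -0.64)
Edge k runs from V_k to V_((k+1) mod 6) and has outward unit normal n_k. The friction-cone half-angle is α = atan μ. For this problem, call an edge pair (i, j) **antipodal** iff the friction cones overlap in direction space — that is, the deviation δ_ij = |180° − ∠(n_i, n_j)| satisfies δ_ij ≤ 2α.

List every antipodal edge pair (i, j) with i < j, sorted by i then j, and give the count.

count = 3; pairs: (0,3), (1,4), (2,5)

α = atan 0.25 = 14.04°;  2α = 28.07°
n_0 = (+0.3526, -0.9358)
n_1 = (+0.9551, +0.2962)
n_2 = (+0.6778, +0.7352)
n_3 = (-0.0660, +0.9978)
n_4 = (-0.9995, +0.0317)
n_5 = (-0.6648, -0.7470)
  (0,1): δ = 93.41°  ·
  (0,2): δ = 63.32°  ·
  (0,3): δ = 16.86°  ✓
  (0,4): δ = 67.54°  ·
  (0,5): δ = 117.69°  ·
  (1,2): δ = 149.91°  ·
  (1,3): δ = 103.44°  ·
  (1,4): δ = 19.05°  ✓
  (1,5): δ = 31.10°  ·
  (2,3): δ = 133.54°  ·
  (2,4): δ = 49.14°  ·
  (2,5): δ = 1.00°  ✓
  (3,4): δ = 95.61°  ·
  (3,5): δ = 45.46°  ·
  (4,5): δ = 129.85°  ·
antipodal pairs: 3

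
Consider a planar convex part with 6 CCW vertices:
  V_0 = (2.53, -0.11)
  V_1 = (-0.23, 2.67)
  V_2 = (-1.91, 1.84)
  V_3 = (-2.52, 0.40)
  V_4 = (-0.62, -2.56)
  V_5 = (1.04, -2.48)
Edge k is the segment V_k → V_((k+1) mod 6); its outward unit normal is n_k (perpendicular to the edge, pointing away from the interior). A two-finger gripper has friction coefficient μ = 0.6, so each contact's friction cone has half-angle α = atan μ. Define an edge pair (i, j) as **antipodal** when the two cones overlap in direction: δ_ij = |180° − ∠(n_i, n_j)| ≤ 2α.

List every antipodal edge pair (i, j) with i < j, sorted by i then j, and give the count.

α = atan 0.6 = 30.96°;  2α = 61.93°
n_0 = (+0.7097, +0.7045)
n_1 = (-0.4429, +0.8966)
n_2 = (-0.9208, +0.3901)
n_3 = (-0.8415, -0.5402)
n_4 = (+0.0481, -0.9988)
n_5 = (+0.8466, -0.5322)
  (0,1): δ = 108.50°  ·
  (0,2): δ = 67.75°  ·
  (0,3): δ = 12.10°  ✓
  (0,4): δ = 47.97°  ✓
  (0,5): δ = 103.05°  ·
  (1,2): δ = 139.25°  ·
  (1,3): δ = 83.60°  ·
  (1,4): δ = 23.53°  ✓
  (1,5): δ = 31.55°  ✓
  (2,3): δ = 124.35°  ·
  (2,4): δ = 64.28°  ·
  (2,5): δ = 9.20°  ✓
  (3,4): δ = 119.94°  ·
  (3,5): δ = 64.85°  ·
  (4,5): δ = 124.92°  ·
antipodal pairs: 5

count = 5; pairs: (0,3), (0,4), (1,4), (1,5), (2,5)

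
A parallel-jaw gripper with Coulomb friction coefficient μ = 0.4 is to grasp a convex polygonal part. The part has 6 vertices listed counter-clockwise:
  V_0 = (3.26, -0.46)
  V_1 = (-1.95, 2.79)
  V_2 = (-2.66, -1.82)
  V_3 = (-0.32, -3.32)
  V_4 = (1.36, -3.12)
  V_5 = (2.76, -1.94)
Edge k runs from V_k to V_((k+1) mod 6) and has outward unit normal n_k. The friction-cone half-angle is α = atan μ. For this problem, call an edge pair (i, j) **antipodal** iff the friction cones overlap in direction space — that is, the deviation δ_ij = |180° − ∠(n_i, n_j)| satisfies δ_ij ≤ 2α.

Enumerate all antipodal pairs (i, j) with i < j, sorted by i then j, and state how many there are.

count = 4; pairs: (0,2), (0,3), (1,4), (1,5)

α = atan 0.4 = 21.80°;  2α = 43.60°
n_0 = (+0.5293, +0.8485)
n_1 = (-0.9883, +0.1522)
n_2 = (-0.5397, -0.8419)
n_3 = (+0.1182, -0.9930)
n_4 = (+0.6445, -0.7646)
n_5 = (+0.9474, -0.3201)
  (0,1): δ = 66.80°  ·
  (0,2): δ = 0.70°  ✓
  (0,3): δ = 38.74°  ✓
  (0,4): δ = 72.08°  ·
  (0,5): δ = 103.29°  ·
  (1,2): δ = 113.91°  ·
  (1,3): δ = 74.46°  ·
  (1,4): δ = 41.12°  ✓
  (1,5): δ = 9.91°  ✓
  (2,3): δ = 140.55°  ·
  (2,4): δ = 107.21°  ·
  (2,5): δ = 76.01°  ·
  (3,4): δ = 146.66°  ·
  (3,5): δ = 115.46°  ·
  (4,5): δ = 148.79°  ·
antipodal pairs: 4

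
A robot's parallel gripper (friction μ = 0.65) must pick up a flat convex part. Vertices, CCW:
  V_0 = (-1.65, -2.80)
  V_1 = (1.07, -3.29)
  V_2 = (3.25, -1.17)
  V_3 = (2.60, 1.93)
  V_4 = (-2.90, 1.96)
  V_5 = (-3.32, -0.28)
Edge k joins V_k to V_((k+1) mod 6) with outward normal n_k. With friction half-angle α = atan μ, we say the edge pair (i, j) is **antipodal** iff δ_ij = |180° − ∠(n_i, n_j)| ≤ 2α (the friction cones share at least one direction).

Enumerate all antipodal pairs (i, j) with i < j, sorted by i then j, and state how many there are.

α = atan 0.65 = 33.02°;  2α = 66.05°
n_0 = (-0.1773, -0.9842)
n_1 = (+0.6972, -0.7169)
n_2 = (+0.9787, +0.2052)
n_3 = (+0.0055, +1.0000)
n_4 = (-0.9829, +0.1843)
n_5 = (-0.8336, -0.5524)
  (0,1): δ = 125.59°  ·
  (0,2): δ = 67.95°  ·
  (0,3): δ = 9.90°  ✓
  (0,4): δ = 89.59°  ·
  (0,5): δ = 133.74°  ·
  (1,2): δ = 122.36°  ·
  (1,3): δ = 44.51°  ✓
  (1,4): δ = 35.18°  ✓
  (1,5): δ = 79.33°  ·
  (2,3): δ = 102.15°  ·
  (2,4): δ = 22.46°  ✓
  (2,5): δ = 21.69°  ✓
  (3,4): δ = 100.31°  ·
  (3,5): δ = 56.16°  ✓
  (4,5): δ = 135.85°  ·
antipodal pairs: 6

count = 6; pairs: (0,3), (1,3), (1,4), (2,4), (2,5), (3,5)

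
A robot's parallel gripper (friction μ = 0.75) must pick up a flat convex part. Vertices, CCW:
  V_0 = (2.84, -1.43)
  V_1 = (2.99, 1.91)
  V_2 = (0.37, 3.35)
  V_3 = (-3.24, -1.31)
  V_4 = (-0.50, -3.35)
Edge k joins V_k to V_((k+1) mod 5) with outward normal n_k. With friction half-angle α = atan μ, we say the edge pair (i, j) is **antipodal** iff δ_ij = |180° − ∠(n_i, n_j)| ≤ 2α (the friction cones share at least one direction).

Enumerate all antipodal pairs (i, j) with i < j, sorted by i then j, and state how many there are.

α = atan 0.75 = 36.87°;  2α = 73.74°
n_0 = (+0.9990, -0.0449)
n_1 = (+0.4817, +0.8764)
n_2 = (-0.7905, +0.6124)
n_3 = (-0.5972, -0.8021)
n_4 = (+0.4984, -0.8670)
  (0,1): δ = 116.22°  ·
  (0,2): δ = 35.19°  ✓
  (0,3): δ = 55.90°  ✓
  (0,4): δ = 122.46°  ·
  (1,2): δ = 98.97°  ·
  (1,3): δ = 7.87°  ✓
  (1,4): δ = 58.69°  ✓
  (2,3): δ = 88.90°  ·
  (2,4): δ = 22.34°  ✓
  (3,4): δ = 113.44°  ·
antipodal pairs: 5

count = 5; pairs: (0,2), (0,3), (1,3), (1,4), (2,4)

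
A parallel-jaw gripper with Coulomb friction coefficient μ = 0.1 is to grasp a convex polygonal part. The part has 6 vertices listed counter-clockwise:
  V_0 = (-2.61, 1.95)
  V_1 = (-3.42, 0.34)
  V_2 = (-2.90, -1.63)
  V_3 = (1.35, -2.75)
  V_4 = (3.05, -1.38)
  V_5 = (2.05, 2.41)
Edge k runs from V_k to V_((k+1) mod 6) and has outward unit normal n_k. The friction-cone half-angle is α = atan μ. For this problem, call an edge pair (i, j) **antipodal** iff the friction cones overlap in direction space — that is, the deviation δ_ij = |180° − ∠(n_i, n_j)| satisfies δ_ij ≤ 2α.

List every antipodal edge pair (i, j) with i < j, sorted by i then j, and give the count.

α = atan 0.1 = 5.71°;  2α = 11.42°
n_0 = (-0.8933, +0.4494)
n_1 = (-0.9669, -0.2552)
n_2 = (-0.2548, -0.9670)
n_3 = (+0.6275, -0.7786)
n_4 = (+0.9669, +0.2551)
n_5 = (-0.0982, +0.9952)
  (0,1): δ = 138.51°  ·
  (0,2): δ = 78.06°  ·
  (0,3): δ = 24.43°  ·
  (0,4): δ = 41.49°  ·
  (0,5): δ = 122.34°  ·
  (1,2): δ = 119.55°  ·
  (1,3): δ = 65.92°  ·
  (1,4): δ = 0.01°  ✓
  (1,5): δ = 80.85°  ·
  (2,3): δ = 126.37°  ·
  (2,4): δ = 60.46°  ·
  (2,5): δ = 20.40°  ·
  (3,4): δ = 114.08°  ·
  (3,5): δ = 33.23°  ·
  (4,5): δ = 99.14°  ·
antipodal pairs: 1

count = 1; pairs: (1,4)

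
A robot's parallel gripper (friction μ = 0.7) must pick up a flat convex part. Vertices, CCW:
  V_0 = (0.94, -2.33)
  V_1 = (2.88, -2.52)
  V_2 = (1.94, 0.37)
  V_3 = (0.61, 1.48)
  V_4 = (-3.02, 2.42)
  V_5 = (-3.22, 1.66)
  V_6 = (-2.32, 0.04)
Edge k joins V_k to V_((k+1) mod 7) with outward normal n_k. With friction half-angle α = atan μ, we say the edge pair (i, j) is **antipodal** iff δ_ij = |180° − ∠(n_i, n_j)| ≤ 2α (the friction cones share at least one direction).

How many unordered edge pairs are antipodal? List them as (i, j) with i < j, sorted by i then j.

count = 11; pairs: (0,1), (0,2), (0,3), (1,4), (1,5), (1,6), (2,4), (2,5), (2,6), (3,5), (3,6)

α = atan 0.7 = 34.99°;  2α = 69.98°
n_0 = (-0.0975, -0.9952)
n_1 = (+0.9510, +0.3093)
n_2 = (+0.6408, +0.7677)
n_3 = (+0.2507, +0.9681)
n_4 = (-0.9671, +0.2545)
n_5 = (-0.8742, -0.4856)
n_6 = (-0.5880, -0.8088)
  (0,1): δ = 66.39°  ✓
  (0,2): δ = 34.25°  ✓
  (0,3): δ = 8.92°  ✓
  (0,4): δ = 80.85°  ·
  (0,5): δ = 124.65°  ·
  (0,6): δ = 149.58°  ·
  (1,2): δ = 147.87°  ·
  (1,3): δ = 122.54°  ·
  (1,4): δ = 32.76°  ✓
  (1,5): δ = 11.04°  ✓
  (1,6): δ = 35.97°  ✓
  (2,3): δ = 154.67°  ·
  (2,4): δ = 64.90°  ✓
  (2,5): δ = 21.10°  ✓
  (2,6): δ = 3.83°  ✓
  (3,4): δ = 90.23°  ·
  (3,5): δ = 46.43°  ✓
  (3,6): δ = 21.50°  ✓
  (4,5): δ = 136.20°  ·
  (4,6): δ = 111.27°  ·
  (5,6): δ = 155.07°  ·
antipodal pairs: 11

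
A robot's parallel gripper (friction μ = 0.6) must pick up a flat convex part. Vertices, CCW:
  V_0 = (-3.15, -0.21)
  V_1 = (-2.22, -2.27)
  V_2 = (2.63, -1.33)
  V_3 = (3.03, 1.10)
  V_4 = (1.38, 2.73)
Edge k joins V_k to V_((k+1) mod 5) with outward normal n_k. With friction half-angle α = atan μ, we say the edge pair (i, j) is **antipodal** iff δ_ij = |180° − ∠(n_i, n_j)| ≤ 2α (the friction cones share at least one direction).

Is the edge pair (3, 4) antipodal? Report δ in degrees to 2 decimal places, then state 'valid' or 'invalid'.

δ = 102.37°, invalid

α = atan 0.6 = 30.96°;  2α = 61.93°
edge 3: e_3 = (-1.65, +1.63);  n_3 = (+0.7028, +0.7114)
edge 4: e_4 = (-4.53, -2.94);  n_4 = (-0.5444, +0.8388)
∠(n_3, n_4) = 77.63°
δ = |180° − 77.63°| = 102.37°
102.37° > 2α = 61.93°  →  invalid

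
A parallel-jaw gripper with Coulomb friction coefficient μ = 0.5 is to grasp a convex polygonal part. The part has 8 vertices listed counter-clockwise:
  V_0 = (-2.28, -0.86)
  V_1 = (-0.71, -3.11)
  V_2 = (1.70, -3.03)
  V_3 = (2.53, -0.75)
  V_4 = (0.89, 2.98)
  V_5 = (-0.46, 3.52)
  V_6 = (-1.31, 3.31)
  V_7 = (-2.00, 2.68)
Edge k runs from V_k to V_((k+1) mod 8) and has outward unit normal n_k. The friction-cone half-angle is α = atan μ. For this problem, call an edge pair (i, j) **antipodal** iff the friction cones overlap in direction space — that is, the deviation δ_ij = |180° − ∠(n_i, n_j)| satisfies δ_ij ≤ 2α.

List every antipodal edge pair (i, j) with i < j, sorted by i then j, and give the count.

α = atan 0.5 = 26.57°;  2α = 53.13°
n_0 = (-0.8201, -0.5722)
n_1 = (+0.0332, -0.9994)
n_2 = (+0.9397, -0.3421)
n_3 = (+0.9154, +0.4025)
n_4 = (+0.3714, +0.9285)
n_5 = (-0.2398, +0.9708)
n_6 = (-0.6743, +0.7385)
n_7 = (-0.9969, +0.0788)
  (0,1): δ = 123.01°  ·
  (0,2): δ = 54.91°  ·
  (0,3): δ = 11.17°  ✓
  (0,4): δ = 33.29°  ✓
  (0,5): δ = 68.97°  ·
  (0,6): δ = 97.49°  ·
  (0,7): δ = 140.57°  ·
  (1,2): δ = 111.90°  ·
  (1,3): δ = 68.17°  ·
  (1,4): δ = 23.70°  ✓
  (1,5): δ = 11.98°  ✓
  (1,6): δ = 40.50°  ✓
  (1,7): δ = 83.58°  ·
  (2,3): δ = 136.26°  ·
  (2,4): δ = 91.80°  ·
  (2,5): δ = 56.12°  ·
  (2,6): δ = 27.60°  ✓
  (2,7): δ = 15.48°  ✓
  (3,4): δ = 135.54°  ·
  (3,5): δ = 99.86°  ·
  (3,6): δ = 71.34°  ·
  (3,7): δ = 28.26°  ✓
  (4,5): δ = 144.32°  ·
  (4,6): δ = 115.80°  ·
  (4,7): δ = 72.72°  ·
  (5,6): δ = 151.48°  ·
  (5,7): δ = 108.40°  ·
  (6,7): δ = 136.92°  ·
antipodal pairs: 8

count = 8; pairs: (0,3), (0,4), (1,4), (1,5), (1,6), (2,6), (2,7), (3,7)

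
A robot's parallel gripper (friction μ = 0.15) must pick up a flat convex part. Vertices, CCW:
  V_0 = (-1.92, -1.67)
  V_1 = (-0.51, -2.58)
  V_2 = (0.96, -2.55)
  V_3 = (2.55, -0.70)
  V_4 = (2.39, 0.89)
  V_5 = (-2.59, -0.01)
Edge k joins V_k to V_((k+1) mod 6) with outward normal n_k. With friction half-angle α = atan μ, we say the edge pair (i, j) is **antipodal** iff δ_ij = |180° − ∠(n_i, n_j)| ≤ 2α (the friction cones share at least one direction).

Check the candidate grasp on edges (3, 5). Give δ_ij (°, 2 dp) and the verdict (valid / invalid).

δ = 16.23°, valid

α = atan 0.15 = 8.53°;  2α = 17.06°
edge 3: e_3 = (-0.16, +1.59);  n_3 = (+0.9950, +0.1001)
edge 5: e_5 = (+0.67, -1.66);  n_5 = (-0.9273, -0.3743)
∠(n_3, n_5) = 163.77°
δ = |180° − 163.77°| = 16.23°
16.23° ≤ 2α = 17.06°  →  valid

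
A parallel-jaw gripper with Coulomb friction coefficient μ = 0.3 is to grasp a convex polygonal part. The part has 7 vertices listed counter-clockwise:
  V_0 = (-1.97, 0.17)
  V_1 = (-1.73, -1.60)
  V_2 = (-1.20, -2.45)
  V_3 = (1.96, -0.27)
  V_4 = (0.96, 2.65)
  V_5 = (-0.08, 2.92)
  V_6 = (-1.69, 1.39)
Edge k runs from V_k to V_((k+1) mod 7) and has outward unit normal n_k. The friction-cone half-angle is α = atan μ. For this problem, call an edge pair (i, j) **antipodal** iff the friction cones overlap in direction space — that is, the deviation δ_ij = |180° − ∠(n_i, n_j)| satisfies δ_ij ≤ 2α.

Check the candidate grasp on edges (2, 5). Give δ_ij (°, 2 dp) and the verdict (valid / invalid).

α = atan 0.3 = 16.70°;  2α = 33.40°
edge 2: e_2 = (+3.16, +2.18);  n_2 = (+0.5679, -0.8231)
edge 5: e_5 = (-1.61, -1.53);  n_5 = (-0.6889, +0.7249)
∠(n_2, n_5) = 171.06°
δ = |180° − 171.06°| = 8.94°
8.94° ≤ 2α = 33.40°  →  valid

δ = 8.94°, valid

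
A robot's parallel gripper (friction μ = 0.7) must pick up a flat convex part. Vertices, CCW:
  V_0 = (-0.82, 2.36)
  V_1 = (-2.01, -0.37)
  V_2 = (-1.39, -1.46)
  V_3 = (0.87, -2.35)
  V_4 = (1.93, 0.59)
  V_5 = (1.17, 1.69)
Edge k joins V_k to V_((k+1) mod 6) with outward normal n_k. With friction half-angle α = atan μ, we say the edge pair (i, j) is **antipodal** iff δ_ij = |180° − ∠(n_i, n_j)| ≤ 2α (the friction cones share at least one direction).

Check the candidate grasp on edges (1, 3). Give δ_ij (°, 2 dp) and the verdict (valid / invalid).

α = atan 0.7 = 34.99°;  2α = 69.98°
edge 1: e_1 = (+0.62, -1.09);  n_1 = (-0.8692, -0.4944)
edge 3: e_3 = (+1.06, +2.94);  n_3 = (+0.9407, -0.3392)
∠(n_1, n_3) = 130.54°
δ = |180° − 130.54°| = 49.46°
49.46° ≤ 2α = 69.98°  →  valid

δ = 49.46°, valid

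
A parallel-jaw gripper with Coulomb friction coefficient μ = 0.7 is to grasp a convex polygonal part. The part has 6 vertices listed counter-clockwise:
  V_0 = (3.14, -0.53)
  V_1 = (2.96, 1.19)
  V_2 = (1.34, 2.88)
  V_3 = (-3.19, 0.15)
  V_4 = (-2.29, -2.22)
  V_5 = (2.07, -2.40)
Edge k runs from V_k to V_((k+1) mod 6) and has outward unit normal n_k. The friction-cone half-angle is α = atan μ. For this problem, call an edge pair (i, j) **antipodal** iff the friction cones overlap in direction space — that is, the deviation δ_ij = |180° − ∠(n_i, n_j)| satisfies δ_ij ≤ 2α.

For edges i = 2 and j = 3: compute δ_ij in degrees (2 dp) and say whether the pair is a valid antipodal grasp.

δ = 100.28°, invalid

α = atan 0.7 = 34.99°;  2α = 69.98°
edge 2: e_2 = (-4.53, -2.73);  n_2 = (-0.5162, +0.8565)
edge 3: e_3 = (+0.90, -2.37);  n_3 = (-0.9349, -0.3550)
∠(n_2, n_3) = 79.72°
δ = |180° − 79.72°| = 100.28°
100.28° > 2α = 69.98°  →  invalid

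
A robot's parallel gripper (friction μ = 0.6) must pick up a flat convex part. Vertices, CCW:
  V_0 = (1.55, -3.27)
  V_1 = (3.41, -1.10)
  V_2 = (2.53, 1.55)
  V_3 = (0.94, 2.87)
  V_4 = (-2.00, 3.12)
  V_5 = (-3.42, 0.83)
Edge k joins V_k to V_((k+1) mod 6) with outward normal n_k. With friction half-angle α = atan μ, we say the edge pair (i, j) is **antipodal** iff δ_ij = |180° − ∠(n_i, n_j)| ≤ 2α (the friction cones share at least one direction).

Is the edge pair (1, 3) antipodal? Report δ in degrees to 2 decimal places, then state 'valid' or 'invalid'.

α = atan 0.6 = 30.96°;  2α = 61.93°
edge 1: e_1 = (-0.88, +2.65);  n_1 = (+0.9490, +0.3152)
edge 3: e_3 = (-2.94, +0.25);  n_3 = (+0.0847, +0.9964)
∠(n_1, n_3) = 66.77°
δ = |180° − 66.77°| = 113.23°
113.23° > 2α = 61.93°  →  invalid

δ = 113.23°, invalid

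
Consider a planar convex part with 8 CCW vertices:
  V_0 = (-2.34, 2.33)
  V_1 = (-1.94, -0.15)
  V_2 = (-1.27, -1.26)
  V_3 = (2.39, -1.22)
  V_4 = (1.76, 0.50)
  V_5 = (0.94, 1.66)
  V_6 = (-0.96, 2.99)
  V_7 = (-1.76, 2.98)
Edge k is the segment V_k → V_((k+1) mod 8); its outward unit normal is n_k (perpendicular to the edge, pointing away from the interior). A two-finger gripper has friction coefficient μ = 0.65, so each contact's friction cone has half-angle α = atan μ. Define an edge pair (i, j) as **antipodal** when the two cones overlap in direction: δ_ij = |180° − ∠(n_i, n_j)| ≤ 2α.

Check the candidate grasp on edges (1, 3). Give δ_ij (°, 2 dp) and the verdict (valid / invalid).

α = atan 0.65 = 33.02°;  2α = 66.05°
edge 1: e_1 = (+0.67, -1.11);  n_1 = (-0.8561, -0.5168)
edge 3: e_3 = (-0.63, +1.72);  n_3 = (+0.9390, +0.3439)
∠(n_1, n_3) = 169.00°
δ = |180° − 169.00°| = 11.00°
11.00° ≤ 2α = 66.05°  →  valid

δ = 11.00°, valid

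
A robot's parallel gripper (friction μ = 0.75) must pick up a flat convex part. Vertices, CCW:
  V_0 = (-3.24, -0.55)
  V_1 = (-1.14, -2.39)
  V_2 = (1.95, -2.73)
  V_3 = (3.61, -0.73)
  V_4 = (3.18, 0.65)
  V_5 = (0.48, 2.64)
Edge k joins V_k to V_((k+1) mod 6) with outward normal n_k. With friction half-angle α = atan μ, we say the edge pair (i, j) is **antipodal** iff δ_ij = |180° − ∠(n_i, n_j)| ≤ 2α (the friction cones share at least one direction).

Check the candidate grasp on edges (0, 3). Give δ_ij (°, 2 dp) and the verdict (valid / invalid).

δ = 31.47°, valid

α = atan 0.75 = 36.87°;  2α = 73.74°
edge 0: e_0 = (+2.10, -1.84);  n_0 = (-0.6590, -0.7521)
edge 3: e_3 = (-0.43, +1.38);  n_3 = (+0.9547, +0.2975)
∠(n_0, n_3) = 148.53°
δ = |180° − 148.53°| = 31.47°
31.47° ≤ 2α = 73.74°  →  valid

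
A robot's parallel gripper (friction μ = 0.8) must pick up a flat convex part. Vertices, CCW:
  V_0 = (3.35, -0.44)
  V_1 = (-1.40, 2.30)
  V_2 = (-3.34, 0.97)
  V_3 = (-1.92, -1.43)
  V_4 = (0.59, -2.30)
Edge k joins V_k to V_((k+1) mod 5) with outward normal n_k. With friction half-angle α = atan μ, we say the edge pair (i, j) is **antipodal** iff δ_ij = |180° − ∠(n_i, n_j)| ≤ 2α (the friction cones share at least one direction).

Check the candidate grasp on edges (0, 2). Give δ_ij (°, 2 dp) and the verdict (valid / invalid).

δ = 29.41°, valid

α = atan 0.8 = 38.66°;  2α = 77.32°
edge 0: e_0 = (-4.75, +2.74);  n_0 = (+0.4997, +0.8662)
edge 2: e_2 = (+1.42, -2.40);  n_2 = (-0.8606, -0.5092)
∠(n_0, n_2) = 150.59°
δ = |180° − 150.59°| = 29.41°
29.41° ≤ 2α = 77.32°  →  valid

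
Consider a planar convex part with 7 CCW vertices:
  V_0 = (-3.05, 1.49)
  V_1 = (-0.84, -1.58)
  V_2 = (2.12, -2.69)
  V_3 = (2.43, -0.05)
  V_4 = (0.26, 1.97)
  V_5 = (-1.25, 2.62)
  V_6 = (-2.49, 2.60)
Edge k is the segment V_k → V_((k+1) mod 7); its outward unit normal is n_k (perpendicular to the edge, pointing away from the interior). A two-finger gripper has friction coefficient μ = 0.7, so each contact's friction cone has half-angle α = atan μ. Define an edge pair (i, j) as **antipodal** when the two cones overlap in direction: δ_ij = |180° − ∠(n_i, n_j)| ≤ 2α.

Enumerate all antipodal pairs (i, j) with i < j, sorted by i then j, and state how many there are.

count = 8; pairs: (0,2), (0,3), (0,4), (0,5), (1,3), (1,4), (1,5), (2,6)

α = atan 0.7 = 34.99°;  2α = 69.98°
n_0 = (-0.8116, -0.5842)
n_1 = (-0.3511, -0.9363)
n_2 = (+0.9932, -0.1166)
n_3 = (+0.6814, +0.7320)
n_4 = (+0.3954, +0.9185)
n_5 = (-0.0161, +0.9999)
n_6 = (-0.8928, +0.4504)
  (0,1): δ = 146.31°  ·
  (0,2): δ = 42.45°  ✓
  (0,3): δ = 11.30°  ✓
  (0,4): δ = 30.96°  ✓
  (0,5): δ = 55.18°  ✓
  (0,6): δ = 117.48°  ·
  (1,2): δ = 76.14°  ·
  (1,3): δ = 22.39°  ✓
  (1,4): δ = 2.73°  ✓
  (1,5): δ = 21.48°  ✓
  (1,6): δ = 83.78°  ·
  (2,3): δ = 126.25°  ·
  (2,4): δ = 106.59°  ·
  (2,5): δ = 82.38°  ·
  (2,6): δ = 20.07°  ✓
  (3,4): δ = 160.34°  ·
  (3,5): δ = 136.13°  ·
  (3,6): δ = 73.82°  ·
  (4,5): δ = 155.79°  ·
  (4,6): δ = 93.48°  ·
  (5,6): δ = 117.70°  ·
antipodal pairs: 8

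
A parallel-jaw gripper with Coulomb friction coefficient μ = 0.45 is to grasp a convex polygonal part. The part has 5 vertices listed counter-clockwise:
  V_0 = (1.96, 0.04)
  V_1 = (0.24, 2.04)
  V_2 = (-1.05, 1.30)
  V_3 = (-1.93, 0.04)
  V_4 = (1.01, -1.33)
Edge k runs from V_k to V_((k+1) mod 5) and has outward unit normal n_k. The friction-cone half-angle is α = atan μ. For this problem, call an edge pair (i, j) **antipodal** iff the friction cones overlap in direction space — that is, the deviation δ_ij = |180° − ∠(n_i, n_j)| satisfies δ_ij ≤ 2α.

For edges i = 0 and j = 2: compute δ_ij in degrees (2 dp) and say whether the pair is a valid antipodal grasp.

α = atan 0.45 = 24.23°;  2α = 48.46°
edge 0: e_0 = (-1.72, +2.00);  n_0 = (+0.7582, +0.6520)
edge 2: e_2 = (-0.88, -1.26);  n_2 = (-0.8198, +0.5726)
∠(n_0, n_2) = 104.37°
δ = |180° − 104.37°| = 75.63°
75.63° > 2α = 48.46°  →  invalid

δ = 75.63°, invalid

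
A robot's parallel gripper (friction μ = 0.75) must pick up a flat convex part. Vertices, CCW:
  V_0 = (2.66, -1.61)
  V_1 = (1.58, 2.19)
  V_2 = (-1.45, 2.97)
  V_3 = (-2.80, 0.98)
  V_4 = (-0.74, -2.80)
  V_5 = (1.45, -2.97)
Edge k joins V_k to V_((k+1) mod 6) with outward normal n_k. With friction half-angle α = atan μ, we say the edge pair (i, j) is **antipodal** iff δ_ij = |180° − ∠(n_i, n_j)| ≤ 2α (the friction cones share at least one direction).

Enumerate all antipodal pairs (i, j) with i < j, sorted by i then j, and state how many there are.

count = 9; pairs: (0,2), (0,3), (0,4), (1,3), (1,4), (1,5), (2,4), (2,5), (3,5)

α = atan 0.75 = 36.87°;  2α = 73.74°
n_0 = (+0.9619, +0.2734)
n_1 = (+0.2493, +0.9684)
n_2 = (-0.8275, +0.5614)
n_3 = (-0.8781, -0.4785)
n_4 = (-0.0774, -0.9970)
n_5 = (+0.7471, -0.6647)
  (0,1): δ = 120.30°  ·
  (0,2): δ = 50.02°  ✓
  (0,3): δ = 12.72°  ✓
  (0,4): δ = 69.70°  ✓
  (0,5): δ = 122.47°  ·
  (1,2): δ = 109.72°  ·
  (1,3): δ = 46.97°  ✓
  (1,4): δ = 10.00°  ✓
  (1,5): δ = 62.78°  ✓
  (2,3): δ = 117.26°  ·
  (2,4): δ = 60.29°  ✓
  (2,5): δ = 7.51°  ✓
  (3,4): δ = 123.03°  ·
  (3,5): δ = 70.25°  ✓
  (4,5): δ = 127.22°  ·
antipodal pairs: 9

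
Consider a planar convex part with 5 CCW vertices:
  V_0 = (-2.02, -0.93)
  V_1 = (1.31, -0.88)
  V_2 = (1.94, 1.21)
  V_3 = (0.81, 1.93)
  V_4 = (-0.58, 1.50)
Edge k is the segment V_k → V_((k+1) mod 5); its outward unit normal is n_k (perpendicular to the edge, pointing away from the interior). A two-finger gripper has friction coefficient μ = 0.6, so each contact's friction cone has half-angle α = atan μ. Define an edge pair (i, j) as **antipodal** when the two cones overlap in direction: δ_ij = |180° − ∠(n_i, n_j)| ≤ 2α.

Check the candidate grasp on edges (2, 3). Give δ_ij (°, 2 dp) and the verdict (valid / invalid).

δ = 130.31°, invalid

α = atan 0.6 = 30.96°;  2α = 61.93°
edge 2: e_2 = (-1.13, +0.72);  n_2 = (+0.5374, +0.8434)
edge 3: e_3 = (-1.39, -0.43);  n_3 = (-0.2955, +0.9553)
∠(n_2, n_3) = 49.69°
δ = |180° − 49.69°| = 130.31°
130.31° > 2α = 61.93°  →  invalid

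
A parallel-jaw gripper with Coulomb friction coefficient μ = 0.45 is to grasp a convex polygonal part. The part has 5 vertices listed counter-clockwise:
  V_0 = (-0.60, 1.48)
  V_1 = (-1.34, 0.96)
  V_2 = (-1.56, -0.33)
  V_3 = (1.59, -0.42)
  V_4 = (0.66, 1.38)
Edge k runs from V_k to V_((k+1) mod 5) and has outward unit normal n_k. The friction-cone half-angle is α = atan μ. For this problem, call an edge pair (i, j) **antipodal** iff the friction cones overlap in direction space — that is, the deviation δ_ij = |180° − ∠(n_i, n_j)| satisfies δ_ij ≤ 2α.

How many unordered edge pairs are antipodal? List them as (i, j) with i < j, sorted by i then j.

α = atan 0.45 = 24.23°;  2α = 48.46°
n_0 = (-0.5749, +0.8182)
n_1 = (-0.9858, +0.1681)
n_2 = (-0.0286, -0.9996)
n_3 = (+0.8884, +0.4590)
n_4 = (+0.0791, +0.9969)
  (0,1): δ = 134.77°  ·
  (0,2): δ = 36.73°  ✓
  (0,3): δ = 82.23°  ·
  (0,4): δ = 140.37°  ·
  (1,2): δ = 81.96°  ·
  (1,3): δ = 37.00°  ✓
  (1,4): δ = 95.14°  ·
  (2,3): δ = 61.04°  ·
  (2,4): δ = 2.90°  ✓
  (3,4): δ = 121.86°  ·
antipodal pairs: 3

count = 3; pairs: (0,2), (1,3), (2,4)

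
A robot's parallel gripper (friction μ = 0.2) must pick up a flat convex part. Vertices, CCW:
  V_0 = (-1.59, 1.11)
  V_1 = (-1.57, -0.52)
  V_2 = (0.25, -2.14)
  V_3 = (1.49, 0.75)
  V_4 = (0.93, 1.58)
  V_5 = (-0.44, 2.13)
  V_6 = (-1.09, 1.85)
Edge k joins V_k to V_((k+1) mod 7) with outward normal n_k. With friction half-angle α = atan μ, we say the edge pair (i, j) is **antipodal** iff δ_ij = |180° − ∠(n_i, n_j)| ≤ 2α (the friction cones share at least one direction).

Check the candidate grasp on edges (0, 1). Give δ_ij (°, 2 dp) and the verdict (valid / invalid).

δ = 132.38°, invalid

α = atan 0.2 = 11.31°;  2α = 22.62°
edge 0: e_0 = (+0.02, -1.63);  n_0 = (-0.9999, -0.0123)
edge 1: e_1 = (+1.82, -1.62);  n_1 = (-0.6649, -0.7470)
∠(n_0, n_1) = 47.62°
δ = |180° − 47.62°| = 132.38°
132.38° > 2α = 22.62°  →  invalid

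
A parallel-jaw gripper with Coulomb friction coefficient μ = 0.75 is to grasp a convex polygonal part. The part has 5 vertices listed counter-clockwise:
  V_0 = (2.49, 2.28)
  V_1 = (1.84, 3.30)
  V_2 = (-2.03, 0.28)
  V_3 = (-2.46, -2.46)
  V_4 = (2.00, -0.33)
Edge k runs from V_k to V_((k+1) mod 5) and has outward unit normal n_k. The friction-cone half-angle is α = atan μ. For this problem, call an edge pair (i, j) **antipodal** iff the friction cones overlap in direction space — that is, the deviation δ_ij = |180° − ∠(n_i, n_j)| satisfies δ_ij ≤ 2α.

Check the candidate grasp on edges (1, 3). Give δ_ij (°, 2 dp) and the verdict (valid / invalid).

α = atan 0.75 = 36.87°;  2α = 73.74°
edge 1: e_1 = (-3.87, -3.02);  n_1 = (-0.6152, +0.7884)
edge 3: e_3 = (+4.46, +2.13);  n_3 = (+0.4310, -0.9024)
∠(n_1, n_3) = 167.56°
δ = |180° − 167.56°| = 12.44°
12.44° ≤ 2α = 73.74°  →  valid

δ = 12.44°, valid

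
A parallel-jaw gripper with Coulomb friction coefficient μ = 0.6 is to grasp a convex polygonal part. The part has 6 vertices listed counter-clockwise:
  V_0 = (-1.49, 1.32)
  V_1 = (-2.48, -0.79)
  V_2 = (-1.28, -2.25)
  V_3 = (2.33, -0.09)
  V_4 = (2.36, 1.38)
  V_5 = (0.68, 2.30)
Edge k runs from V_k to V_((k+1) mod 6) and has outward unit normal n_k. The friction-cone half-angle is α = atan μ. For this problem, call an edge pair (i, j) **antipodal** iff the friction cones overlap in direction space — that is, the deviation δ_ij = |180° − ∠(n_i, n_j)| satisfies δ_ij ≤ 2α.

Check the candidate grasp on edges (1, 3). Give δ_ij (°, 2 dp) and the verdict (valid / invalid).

δ = 40.59°, valid

α = atan 0.6 = 30.96°;  2α = 61.93°
edge 1: e_1 = (+1.20, -1.46);  n_1 = (-0.7725, -0.6350)
edge 3: e_3 = (+0.03, +1.47);  n_3 = (+0.9998, -0.0204)
∠(n_1, n_3) = 139.41°
δ = |180° − 139.41°| = 40.59°
40.59° ≤ 2α = 61.93°  →  valid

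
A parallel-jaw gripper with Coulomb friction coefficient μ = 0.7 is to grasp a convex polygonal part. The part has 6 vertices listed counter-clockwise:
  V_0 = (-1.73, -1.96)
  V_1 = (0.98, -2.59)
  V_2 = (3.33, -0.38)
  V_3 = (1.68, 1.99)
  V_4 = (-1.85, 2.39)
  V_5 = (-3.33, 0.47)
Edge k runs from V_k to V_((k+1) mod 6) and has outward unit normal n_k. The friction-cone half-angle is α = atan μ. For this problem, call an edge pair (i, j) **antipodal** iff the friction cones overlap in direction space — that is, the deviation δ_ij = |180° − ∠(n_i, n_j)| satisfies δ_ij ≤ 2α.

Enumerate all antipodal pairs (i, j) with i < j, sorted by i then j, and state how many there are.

α = atan 0.7 = 34.99°;  2α = 69.98°
n_0 = (-0.2264, -0.9740)
n_1 = (+0.6851, -0.7285)
n_2 = (+0.8207, +0.5714)
n_3 = (+0.1126, +0.9936)
n_4 = (-0.7920, +0.6105)
n_5 = (-0.8352, -0.5499)
  (0,1): δ = 123.67°  ·
  (0,2): δ = 42.07°  ✓
  (0,3): δ = 6.62°  ✓
  (0,4): δ = 65.46°  ✓
  (0,5): δ = 136.45°  ·
  (1,2): δ = 98.40°  ·
  (1,3): δ = 49.71°  ✓
  (1,4): δ = 9.13°  ✓
  (1,5): δ = 80.12°  ·
  (2,3): δ = 131.31°  ·
  (2,4): δ = 72.47°  ·
  (2,5): δ = 1.48°  ✓
  (3,4): δ = 121.16°  ·
  (3,5): δ = 50.17°  ✓
  (4,5): δ = 109.01°  ·
antipodal pairs: 7

count = 7; pairs: (0,2), (0,3), (0,4), (1,3), (1,4), (2,5), (3,5)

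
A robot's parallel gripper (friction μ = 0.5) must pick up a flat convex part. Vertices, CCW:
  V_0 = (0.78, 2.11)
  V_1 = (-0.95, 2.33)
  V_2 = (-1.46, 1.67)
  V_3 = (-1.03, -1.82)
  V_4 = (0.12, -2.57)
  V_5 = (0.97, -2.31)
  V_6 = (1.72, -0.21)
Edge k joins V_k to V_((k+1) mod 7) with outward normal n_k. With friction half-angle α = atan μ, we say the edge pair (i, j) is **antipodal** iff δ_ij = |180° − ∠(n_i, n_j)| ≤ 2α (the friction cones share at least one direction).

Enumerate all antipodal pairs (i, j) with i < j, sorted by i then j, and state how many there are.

count = 7; pairs: (0,3), (0,4), (1,4), (1,5), (2,5), (2,6), (3,6)

α = atan 0.5 = 26.57°;  2α = 53.13°
n_0 = (+0.1262, +0.9920)
n_1 = (-0.7913, +0.6114)
n_2 = (-0.9925, -0.1223)
n_3 = (-0.5463, -0.8376)
n_4 = (+0.2925, -0.9563)
n_5 = (+0.9417, -0.3363)
n_6 = (+0.9268, +0.3755)
  (0,1): δ = 120.45°  ·
  (0,2): δ = 75.73°  ·
  (0,3): δ = 25.86°  ✓
  (0,4): δ = 24.26°  ✓
  (0,5): δ = 77.59°  ·
  (0,6): δ = 119.30°  ·
  (1,2): δ = 135.28°  ·
  (1,3): δ = 85.42°  ·
  (1,4): δ = 35.30°  ✓
  (1,5): δ = 18.04°  ✓
  (1,6): δ = 59.75°  ·
  (2,3): δ = 130.14°  ·
  (2,4): δ = 80.02°  ·
  (2,5): δ = 26.68°  ✓
  (2,6): δ = 15.03°  ✓
  (3,4): δ = 129.88°  ·
  (3,5): δ = 76.54°  ·
  (3,6): δ = 34.83°  ✓
  (4,5): δ = 126.66°  ·
  (4,6): δ = 84.95°  ·
  (5,6): δ = 138.29°  ·
antipodal pairs: 7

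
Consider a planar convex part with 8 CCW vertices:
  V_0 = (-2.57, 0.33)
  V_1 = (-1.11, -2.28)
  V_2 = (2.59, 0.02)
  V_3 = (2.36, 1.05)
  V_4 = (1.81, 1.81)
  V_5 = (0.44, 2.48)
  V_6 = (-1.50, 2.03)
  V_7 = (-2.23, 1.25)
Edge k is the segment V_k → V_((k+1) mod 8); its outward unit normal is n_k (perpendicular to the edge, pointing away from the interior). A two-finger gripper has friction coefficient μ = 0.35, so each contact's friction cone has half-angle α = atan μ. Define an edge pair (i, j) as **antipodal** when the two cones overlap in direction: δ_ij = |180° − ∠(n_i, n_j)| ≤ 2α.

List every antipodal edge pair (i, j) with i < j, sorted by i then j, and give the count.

count = 7; pairs: (0,2), (0,3), (0,4), (1,5), (1,6), (1,7), (2,7)

α = atan 0.35 = 19.29°;  2α = 38.58°
n_0 = (-0.8727, -0.4882)
n_1 = (+0.5279, -0.8493)
n_2 = (+0.9760, +0.2179)
n_3 = (+0.8101, +0.5863)
n_4 = (+0.4393, +0.8983)
n_5 = (-0.2260, +0.9741)
n_6 = (-0.7301, +0.6833)
n_7 = (-0.9380, +0.3467)
  (0,1): δ = 87.36°  ·
  (0,2): δ = 16.63°  ✓
  (0,3): δ = 6.67°  ✓
  (0,4): δ = 34.72°  ✓
  (0,5): δ = 73.84°  ·
  (0,6): δ = 107.67°  ·
  (0,7): δ = 130.50°  ·
  (1,2): δ = 109.28°  ·
  (1,3): δ = 85.97°  ·
  (1,4): δ = 57.93°  ·
  (1,5): δ = 18.81°  ✓
  (1,6): δ = 15.03°  ✓
  (1,7): δ = 37.85°  ✓
  (2,3): δ = 156.70°  ·
  (2,4): δ = 128.65°  ·
  (2,5): δ = 89.53°  ·
  (2,6): δ = 55.69°  ·
  (2,7): δ = 32.87°  ✓
  (3,4): δ = 151.95°  ·
  (3,5): δ = 112.83°  ·
  (3,6): δ = 79.00°  ·
  (3,7): δ = 56.18°  ·
  (4,5): δ = 140.88°  ·
  (4,6): δ = 107.04°  ·
  (4,7): δ = 84.22°  ·
  (5,6): δ = 146.16°  ·
  (5,7): δ = 123.34°  ·
  (6,7): δ = 157.18°  ·
antipodal pairs: 7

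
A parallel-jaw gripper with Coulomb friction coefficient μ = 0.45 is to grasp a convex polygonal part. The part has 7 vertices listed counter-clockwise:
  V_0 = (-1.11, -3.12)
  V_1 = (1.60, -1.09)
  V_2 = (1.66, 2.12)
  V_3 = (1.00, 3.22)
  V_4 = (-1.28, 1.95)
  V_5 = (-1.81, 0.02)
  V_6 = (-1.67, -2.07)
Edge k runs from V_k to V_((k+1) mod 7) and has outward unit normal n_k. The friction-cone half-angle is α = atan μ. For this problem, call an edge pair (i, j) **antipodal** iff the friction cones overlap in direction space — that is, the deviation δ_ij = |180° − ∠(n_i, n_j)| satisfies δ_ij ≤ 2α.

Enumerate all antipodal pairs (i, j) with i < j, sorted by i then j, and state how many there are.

count = 8; pairs: (0,3), (0,4), (1,4), (1,5), (1,6), (2,4), (2,5), (2,6)

α = atan 0.45 = 24.23°;  2α = 48.46°
n_0 = (+0.5995, -0.8004)
n_1 = (+0.9998, -0.0187)
n_2 = (+0.8575, +0.5145)
n_3 = (-0.4866, +0.8736)
n_4 = (-0.9643, +0.2648)
n_5 = (-0.9978, -0.0668)
n_6 = (-0.8824, -0.4706)
  (0,1): δ = 127.91°  ·
  (0,2): δ = 95.87°  ·
  (0,3): δ = 7.72°  ✓
  (0,4): δ = 37.81°  ✓
  (0,5): δ = 57.00°  ·
  (0,6): δ = 81.24°  ·
  (1,2): δ = 147.97°  ·
  (1,3): δ = 59.81°  ·
  (1,4): δ = 14.28°  ✓
  (1,5): δ = 4.90°  ✓
  (1,6): δ = 29.14°  ✓
  (2,3): δ = 91.85°  ·
  (2,4): δ = 46.32°  ✓
  (2,5): δ = 27.13°  ✓
  (2,6): δ = 2.89°  ✓
  (3,4): δ = 134.47°  ·
  (3,5): δ = 115.29°  ·
  (3,6): δ = 91.05°  ·
  (4,5): δ = 160.81°  ·
  (4,6): δ = 136.57°  ·
  (5,6): δ = 155.76°  ·
antipodal pairs: 8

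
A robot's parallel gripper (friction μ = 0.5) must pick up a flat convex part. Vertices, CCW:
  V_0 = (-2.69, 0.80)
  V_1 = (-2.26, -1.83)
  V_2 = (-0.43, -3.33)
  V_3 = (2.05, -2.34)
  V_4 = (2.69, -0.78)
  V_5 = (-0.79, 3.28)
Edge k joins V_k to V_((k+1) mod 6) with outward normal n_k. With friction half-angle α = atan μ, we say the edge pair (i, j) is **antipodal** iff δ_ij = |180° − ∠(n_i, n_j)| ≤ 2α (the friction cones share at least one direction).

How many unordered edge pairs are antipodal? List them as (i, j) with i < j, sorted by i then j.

count = 5; pairs: (0,3), (0,4), (1,4), (2,5), (3,5)

α = atan 0.5 = 26.57°;  2α = 53.13°
n_0 = (-0.9869, -0.1614)
n_1 = (-0.6339, -0.7734)
n_2 = (+0.3707, -0.9287)
n_3 = (+0.9252, -0.3796)
n_4 = (+0.7593, +0.6508)
n_5 = (-0.7938, +0.6082)
  (0,1): δ = 138.63°  ·
  (0,2): δ = 77.52°  ·
  (0,3): δ = 31.59°  ✓
  (0,4): δ = 31.32°  ✓
  (0,5): δ = 133.26°  ·
  (1,2): δ = 118.90°  ·
  (1,3): δ = 72.97°  ·
  (1,4): δ = 10.06°  ✓
  (1,5): δ = 91.88°  ·
  (2,3): δ = 134.07°  ·
  (2,4): δ = 71.16°  ·
  (2,5): δ = 30.78°  ✓
  (3,4): δ = 117.09°  ·
  (3,5): δ = 15.15°  ✓
  (4,5): δ = 78.06°  ·
antipodal pairs: 5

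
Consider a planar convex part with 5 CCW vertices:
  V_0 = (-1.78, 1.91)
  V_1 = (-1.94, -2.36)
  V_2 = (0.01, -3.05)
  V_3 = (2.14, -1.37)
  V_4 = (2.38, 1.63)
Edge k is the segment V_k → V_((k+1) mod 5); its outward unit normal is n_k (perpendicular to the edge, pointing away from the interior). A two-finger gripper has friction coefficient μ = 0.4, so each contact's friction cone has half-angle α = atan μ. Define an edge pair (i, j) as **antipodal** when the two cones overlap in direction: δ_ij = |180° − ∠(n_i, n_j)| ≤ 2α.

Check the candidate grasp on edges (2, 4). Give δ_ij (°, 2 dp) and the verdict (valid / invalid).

α = atan 0.4 = 21.80°;  2α = 43.60°
edge 2: e_2 = (+2.13, +1.68);  n_2 = (+0.6193, -0.7852)
edge 4: e_4 = (-4.16, +0.28);  n_4 = (+0.0672, +0.9977)
∠(n_2, n_4) = 137.89°
δ = |180° − 137.89°| = 42.11°
42.11° ≤ 2α = 43.60°  →  valid

δ = 42.11°, valid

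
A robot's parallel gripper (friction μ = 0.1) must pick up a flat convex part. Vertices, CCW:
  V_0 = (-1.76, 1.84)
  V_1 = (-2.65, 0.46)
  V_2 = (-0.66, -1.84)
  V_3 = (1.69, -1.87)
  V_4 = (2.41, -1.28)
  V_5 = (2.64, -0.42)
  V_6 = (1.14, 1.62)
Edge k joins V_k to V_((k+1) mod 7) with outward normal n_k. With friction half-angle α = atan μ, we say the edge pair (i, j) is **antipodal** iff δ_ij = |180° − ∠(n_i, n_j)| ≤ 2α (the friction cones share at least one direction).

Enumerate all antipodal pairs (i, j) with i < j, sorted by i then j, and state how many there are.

count = 2; pairs: (1,5), (2,6)

α = atan 0.1 = 5.71°;  2α = 11.42°
n_0 = (-0.8404, +0.5420)
n_1 = (-0.7562, -0.6543)
n_2 = (-0.0128, -0.9999)
n_3 = (+0.6338, -0.7735)
n_4 = (+0.9660, -0.2584)
n_5 = (+0.8057, +0.5924)
n_6 = (+0.0756, +0.9971)
  (0,1): δ = 106.31°  ·
  (0,2): δ = 57.91°  ·
  (0,3): δ = 17.85°  ·
  (0,4): δ = 17.85°  ·
  (0,5): δ = 69.15°  ·
  (0,6): δ = 118.48°  ·
  (1,2): δ = 131.60°  ·
  (1,3): δ = 91.53°  ·
  (1,4): δ = 55.84°  ·
  (1,5): δ = 4.54°  ✓
  (1,6): δ = 44.79°  ·
  (2,3): δ = 139.94°  ·
  (2,4): δ = 104.24°  ·
  (2,5): δ = 52.94°  ·
  (2,6): δ = 3.61°  ✓
  (3,4): δ = 144.31°  ·
  (3,5): δ = 93.01°  ·
  (3,6): δ = 43.67°  ·
  (4,5): δ = 128.70°  ·
  (4,6): δ = 79.37°  ·
  (5,6): δ = 130.67°  ·
antipodal pairs: 2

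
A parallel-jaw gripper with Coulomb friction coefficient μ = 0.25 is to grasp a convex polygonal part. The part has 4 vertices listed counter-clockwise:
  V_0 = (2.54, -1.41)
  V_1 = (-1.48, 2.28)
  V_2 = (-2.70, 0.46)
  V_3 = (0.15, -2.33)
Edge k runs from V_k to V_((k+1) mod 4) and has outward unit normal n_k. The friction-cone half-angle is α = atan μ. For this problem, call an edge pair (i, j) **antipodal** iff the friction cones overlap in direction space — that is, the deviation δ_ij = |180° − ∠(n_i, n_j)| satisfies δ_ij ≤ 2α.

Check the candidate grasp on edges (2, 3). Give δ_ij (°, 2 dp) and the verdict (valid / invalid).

α = atan 0.25 = 14.04°;  2α = 28.07°
edge 2: e_2 = (+2.85, -2.79);  n_2 = (-0.6995, -0.7146)
edge 3: e_3 = (+2.39, +0.92);  n_3 = (+0.3592, -0.9332)
∠(n_2, n_3) = 65.44°
δ = |180° − 65.44°| = 114.56°
114.56° > 2α = 28.07°  →  invalid

δ = 114.56°, invalid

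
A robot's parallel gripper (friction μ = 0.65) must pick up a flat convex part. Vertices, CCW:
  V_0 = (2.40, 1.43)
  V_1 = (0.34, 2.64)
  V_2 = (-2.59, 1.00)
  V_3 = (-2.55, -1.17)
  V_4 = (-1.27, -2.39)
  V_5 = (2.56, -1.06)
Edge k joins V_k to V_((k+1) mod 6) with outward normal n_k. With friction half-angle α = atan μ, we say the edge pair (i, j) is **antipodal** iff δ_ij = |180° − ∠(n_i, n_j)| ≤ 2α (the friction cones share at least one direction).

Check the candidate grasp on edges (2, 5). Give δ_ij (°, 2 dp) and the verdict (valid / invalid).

δ = 2.62°, valid

α = atan 0.65 = 33.02°;  2α = 66.05°
edge 2: e_2 = (+0.04, -2.17);  n_2 = (-0.9998, -0.0184)
edge 5: e_5 = (-0.16, +2.49);  n_5 = (+0.9979, +0.0641)
∠(n_2, n_5) = 177.38°
δ = |180° − 177.38°| = 2.62°
2.62° ≤ 2α = 66.05°  →  valid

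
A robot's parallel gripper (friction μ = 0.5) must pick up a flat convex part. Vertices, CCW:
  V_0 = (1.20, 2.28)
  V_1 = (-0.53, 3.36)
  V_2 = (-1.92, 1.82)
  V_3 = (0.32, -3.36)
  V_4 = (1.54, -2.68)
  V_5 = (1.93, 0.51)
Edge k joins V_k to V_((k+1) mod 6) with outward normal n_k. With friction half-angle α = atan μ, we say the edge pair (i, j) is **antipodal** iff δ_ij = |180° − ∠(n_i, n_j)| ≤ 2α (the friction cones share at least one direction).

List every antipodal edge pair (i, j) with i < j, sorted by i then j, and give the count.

count = 5; pairs: (0,2), (1,3), (1,4), (2,4), (2,5)

α = atan 0.5 = 26.57°;  2α = 53.13°
n_0 = (+0.5296, +0.8483)
n_1 = (-0.7423, +0.6700)
n_2 = (-0.9179, -0.3969)
n_3 = (+0.4869, -0.8735)
n_4 = (+0.9926, -0.1214)
n_5 = (+0.9245, +0.3813)
  (0,1): δ = 100.09°  ·
  (0,2): δ = 34.64°  ✓
  (0,3): δ = 61.11°  ·
  (0,4): δ = 115.01°  ·
  (0,5): δ = 144.39°  ·
  (1,2): δ = 114.55°  ·
  (1,3): δ = 18.80°  ✓
  (1,4): δ = 35.10°  ✓
  (1,5): δ = 64.48°  ·
  (2,3): δ = 84.25°  ·
  (2,4): δ = 30.36°  ✓
  (2,5): δ = 0.97°  ✓
  (3,4): δ = 126.10°  ·
  (3,5): δ = 96.72°  ·
  (4,5): δ = 150.62°  ·
antipodal pairs: 5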